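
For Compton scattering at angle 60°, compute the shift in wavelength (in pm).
1.2132 pm

Using the Compton scattering formula:
Δλ = λ_C(1 - cos θ)

where λ_C = h/(m_e·c) ≈ 2.4263 pm is the Compton wavelength of an electron.

For θ = 60°:
cos(60°) = 0.5000
1 - cos(60°) = 0.5000

Δλ = 2.4263 × 0.5000
Δλ = 1.2132 pm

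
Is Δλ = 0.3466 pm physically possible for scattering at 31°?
Yes, consistent

Calculate the expected shift for θ = 31°:

Δλ_expected = λ_C(1 - cos(31°))
Δλ_expected = 2.4263 × (1 - cos(31°))
Δλ_expected = 2.4263 × 0.1428
Δλ_expected = 0.3466 pm

Given shift: 0.3466 pm
Expected shift: 0.3466 pm
Difference: 0.0000 pm

The values match. This is consistent with Compton scattering at the stated angle.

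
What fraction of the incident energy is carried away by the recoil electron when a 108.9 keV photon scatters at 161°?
0.2931 (or 29.31%)

Calculate initial and final photon energies:

Initial: E₀ = 108.9 keV → λ₀ = 11.3851 pm
Compton shift: Δλ = 4.7204 pm
Final wavelength: λ' = 16.1056 pm
Final energy: E' = 76.9822 keV

Fractional energy loss:
(E₀ - E')/E₀ = (108.9000 - 76.9822)/108.9000
= 31.9178/108.9000
= 0.2931
= 29.31%

(Intermediate values are shown rounded; full precision is carried through to the final answer.)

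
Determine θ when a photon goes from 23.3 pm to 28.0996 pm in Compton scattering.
168.00°

First find the wavelength shift:
Δλ = λ' - λ = 28.0996 - 23.3 = 4.7996 pm

Using Δλ = λ_C(1 - cos θ), with λ_C = h/(m_e·c) ≈ 2.42631024 pm:
cos θ = 1 - Δλ/λ_C
cos θ = 1 - 4.7996/2.42631024
cos θ = -0.978148

θ = arccos(-0.978148)
θ = 168.00°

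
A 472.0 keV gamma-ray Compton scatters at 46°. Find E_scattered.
368.1637 keV

First convert energy to wavelength:
λ = hc/E, with hc ≈ 1239.842 keV·pm (i.e. 1239.842 eV·nm)

For E = 472.0 keV = 472000 eV:
λ = 1239.842 keV·pm / 472.0 keV
λ = 2.6268 pm

Calculate the Compton shift:
Δλ = λ_C(1 - cos(46°)) = 2.4263 × 0.3053
Δλ = 0.7409 pm

Final wavelength:
λ' = 2.6268 + 0.7409 = 3.3676 pm

Final energy:
E' = hc/λ' = 1239.842 / 3.3676 = 368.1637 keV

(Intermediate values are shown rounded; full precision is carried through to the final answer.)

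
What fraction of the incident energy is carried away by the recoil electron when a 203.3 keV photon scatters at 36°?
0.0706 (or 7.06%)

Calculate initial and final photon energies:

Initial: E₀ = 203.3 keV → λ₀ = 6.0986 pm
Compton shift: Δλ = 0.4634 pm
Final wavelength: λ' = 6.5620 pm
Final energy: E' = 188.9436 keV

Fractional energy loss:
(E₀ - E')/E₀ = (203.3000 - 188.9436)/203.3000
= 14.3564/203.3000
= 0.0706
= 7.06%

(Intermediate values are shown rounded; full precision is carried through to the final answer.)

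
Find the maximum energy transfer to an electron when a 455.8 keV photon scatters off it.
292.0762 keV

Maximum energy transfer occurs at θ = 180° (backscattering).

Initial photon: E₀ = 455.8 keV → λ₀ = 2.7201 pm

Maximum Compton shift (at 180°):
Δλ_max = 2λ_C = 2 × 2.4263 = 4.8526 pm

Final wavelength:
λ' = 2.7201 + 4.8526 = 7.5728 pm

Minimum photon energy (maximum energy to electron):
E'_min = hc/λ' = 163.7238 keV

Maximum electron kinetic energy:
K_max = E₀ - E'_min = 455.8000 - 163.7238 = 292.0762 keV

(Intermediate values are shown rounded; full precision is carried through to the final answer.)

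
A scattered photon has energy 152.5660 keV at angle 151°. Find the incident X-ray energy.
346.5002 keV

Convert final energy to wavelength (hc ≈ 1239.842 keV·pm):
λ' = hc/E' = 1239.842 / 152.5660 = 8.1266 pm

Calculate the Compton shift:
Δλ = λ_C(1 - cos(151°))
Δλ = 2.4263 × (1 - cos(151°))
Δλ = 4.5484 pm

Initial wavelength:
λ = λ' - Δλ = 8.1266 - 4.5484 = 3.5782 pm

Initial energy:
E = hc/λ = 1239.842 / 3.5782 = 346.5002 keV

(Intermediate values are shown rounded; full precision is carried through to the final answer.)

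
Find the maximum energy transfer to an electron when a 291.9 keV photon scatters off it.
155.6553 keV

Maximum energy transfer occurs at θ = 180° (backscattering).

Initial photon: E₀ = 291.9 keV → λ₀ = 4.2475 pm

Maximum Compton shift (at 180°):
Δλ_max = 2λ_C = 2 × 2.4263 = 4.8526 pm

Final wavelength:
λ' = 4.2475 + 4.8526 = 9.1001 pm

Minimum photon energy (maximum energy to electron):
E'_min = hc/λ' = 136.2447 keV

Maximum electron kinetic energy:
K_max = E₀ - E'_min = 291.9000 - 136.2447 = 155.6553 keV

(Intermediate values are shown rounded; full precision is carried through to the final answer.)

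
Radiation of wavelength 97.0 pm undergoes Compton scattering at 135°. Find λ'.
101.1420 pm

Using the Compton formula: λ' = λ + λ_C(1 − cos θ)

For θ = 135°, cos θ = -√2/2 (exact) ≈ -0.7071, so:
1 − cos 135° = 1 − (-√2/2) ≈ 1.7071

Δλ = λ_C × 1.7071 = 2.4263 × 1.7071 = 4.1420 pm

λ' = 97.0 + 4.1420 = 101.1420 pm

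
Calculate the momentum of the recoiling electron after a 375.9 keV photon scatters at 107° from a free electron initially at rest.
2.5112e-22 kg·m/s

The electron is initially at rest, so by conservation of momentum:
p⃗_e = p⃗₀ − p⃗'  (incident photon momentum minus scattered photon momentum)

Photon momentum magnitudes (p = h/λ = E/c):
λ₀ = hc/E₀ = 3.2983 pm → p₀ = h/λ₀ = 2.0089e-22 kg·m/s
Δλ = λ_C(1 − cos 107°) = 3.1357 pm
λ' = 6.4340 pm → p' = h/λ' = 1.0298e-22 kg·m/s

The scattered photon makes angle θ = 107° with the incident direction, so by the law of cosines:
|p⃗_e|² = p₀² + p'² − 2p₀p'cos θ
|p⃗_e|² = (2.0089e-22)² + (1.0298e-22)² − 2·2.0089e-22·1.0298e-22·cos(107°)
|p⃗_e| = 2.5112e-22 kg·m/s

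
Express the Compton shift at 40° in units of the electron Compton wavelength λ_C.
0.2340 λ_C

The Compton shift formula is:
Δλ = λ_C(1 - cos θ)

Dividing both sides by λ_C:
Δλ/λ_C = 1 - cos θ

For θ = 40°:
Δλ/λ_C = 1 - cos(40°)
Δλ/λ_C = 1 - 0.7660
Δλ/λ_C = 0.2340

This means the shift is 0.2340 × λ_C = 0.5676 pm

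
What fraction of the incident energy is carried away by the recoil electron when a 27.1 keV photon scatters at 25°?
0.0049 (or 0.49%)

Calculate initial and final photon energies:

Initial: E₀ = 27.1 keV → λ₀ = 45.7506 pm
Compton shift: Δλ = 0.2273 pm
Final wavelength: λ' = 45.9780 pm
Final energy: E' = 26.9660 keV

Fractional energy loss:
(E₀ - E')/E₀ = (27.1000 - 26.9660)/27.1000
= 0.1340/27.1000
= 0.0049
= 0.49%

(Intermediate values are shown rounded; full precision is carried through to the final answer.)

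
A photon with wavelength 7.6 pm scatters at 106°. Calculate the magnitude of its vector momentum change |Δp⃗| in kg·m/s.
1.2007e-22 kg·m/s

Photon momentum magnitude is p = h/λ.

Initial momentum:
p₀ = h/λ = 6.6261e-34/7.6000e-12 = 8.7185e-23 kg·m/s

After scattering:
λ' = λ + Δλ = 7.6 + 3.0951 = 10.6951 pm
p' = h/λ' = 6.6261e-34/1.0695e-11 = 6.1954e-23 kg·m/s

Momentum is a vector; the scattered photon's direction makes angle θ = 106° with the incident direction. The magnitude of the vector change Δp⃗ = p⃗₀ − p⃗' is found from the law of cosines:
|Δp⃗|² = p₀² + p'² − 2p₀p'cos θ
|Δp⃗|² = (8.7185e-23)² + (6.1954e-23)² − 2·8.7185e-23·6.1954e-23·cos(106°)
|Δp⃗| = 1.2007e-22 kg·m/s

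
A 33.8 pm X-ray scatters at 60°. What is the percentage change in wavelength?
3.5892%

Calculate the Compton shift:
Δλ = λ_C(1 - cos(60°))
Δλ = 2.4263 × (1 - cos(60°))
Δλ = 2.4263 × 0.5000
Δλ = 1.2132 pm

Percentage change:
(Δλ/λ₀) × 100 = (1.2132/33.8) × 100
= 3.5892%

(Intermediate values are shown rounded; full precision is carried through to the final answer.)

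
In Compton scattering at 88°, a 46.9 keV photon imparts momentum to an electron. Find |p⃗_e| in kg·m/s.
3.3438e-23 kg·m/s

The electron is initially at rest, so by conservation of momentum:
p⃗_e = p⃗₀ − p⃗'  (incident photon momentum minus scattered photon momentum)

Photon momentum magnitudes (p = h/λ = E/c):
λ₀ = hc/E₀ = 26.4359 pm → p₀ = h/λ₀ = 2.5065e-23 kg·m/s
Δλ = λ_C(1 − cos 88°) = 2.3416 pm
λ' = 28.7775 pm → p' = h/λ' = 2.3025e-23 kg·m/s

The scattered photon makes angle θ = 88° with the incident direction, so by the law of cosines:
|p⃗_e|² = p₀² + p'² − 2p₀p'cos θ
|p⃗_e|² = (2.5065e-23)² + (2.3025e-23)² − 2·2.5065e-23·2.3025e-23·cos(88°)
|p⃗_e| = 3.3438e-23 kg·m/s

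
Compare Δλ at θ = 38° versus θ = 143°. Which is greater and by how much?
143° produces the larger shift by a factor of 8.485

Calculate both shifts using Δλ = λ_C(1 - cos θ):

For θ₁ = 38°:
Δλ₁ = 2.4263 × (1 - cos(38°))
Δλ₁ = 2.4263 × 0.2120
Δλ₁ = 0.5144 pm

For θ₂ = 143°:
Δλ₂ = 2.4263 × (1 - cos(143°))
Δλ₂ = 2.4263 × 1.7986
Δλ₂ = 4.3640 pm

The 143° angle produces the larger shift.
Ratio: 4.3640/0.5144 = 8.485

(Intermediate values are shown rounded; full precision is carried through to the final answer.)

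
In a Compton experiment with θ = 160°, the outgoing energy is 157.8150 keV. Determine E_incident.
393.6001 keV

Convert final energy to wavelength (hc ≈ 1239.842 keV·pm):
λ' = hc/E' = 1239.842 / 157.8150 = 7.8563 pm

Calculate the Compton shift:
Δλ = λ_C(1 - cos(160°))
Δλ = 2.4263 × (1 - cos(160°))
Δλ = 4.7063 pm

Initial wavelength:
λ = λ' - Δλ = 7.8563 - 4.7063 = 3.1500 pm

Initial energy:
E = hc/λ = 1239.842 / 3.1500 = 393.6001 keV

(Intermediate values are shown rounded; full precision is carried through to the final answer.)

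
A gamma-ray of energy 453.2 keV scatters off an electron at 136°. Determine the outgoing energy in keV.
179.4947 keV

First convert energy to wavelength:
λ = hc/E, with hc ≈ 1239.842 keV·pm (i.e. 1239.842 eV·nm)

For E = 453.2 keV = 453200 eV:
λ = 1239.842 keV·pm / 453.2 keV
λ = 2.7358 pm

Calculate the Compton shift:
Δλ = λ_C(1 - cos(136°)) = 2.4263 × 1.7193
Δλ = 4.1717 pm

Final wavelength:
λ' = 2.7358 + 4.1717 = 6.9074 pm

Final energy:
E' = hc/λ' = 1239.842 / 6.9074 = 179.4947 keV

(Intermediate values are shown rounded; full precision is carried through to the final answer.)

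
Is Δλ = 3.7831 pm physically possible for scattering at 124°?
Yes, consistent

Calculate the expected shift for θ = 124°:

Δλ_expected = λ_C(1 - cos(124°))
Δλ_expected = 2.4263 × (1 - cos(124°))
Δλ_expected = 2.4263 × 1.5592
Δλ_expected = 3.7831 pm

Given shift: 3.7831 pm
Expected shift: 3.7831 pm
Difference: 0.0000 pm

The values match. This is consistent with Compton scattering at the stated angle.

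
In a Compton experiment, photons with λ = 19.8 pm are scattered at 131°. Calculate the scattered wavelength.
23.8181 pm

Using the Compton scattering formula:
λ' = λ + Δλ = λ + λ_C(1 - cos θ)

Given:
- Initial wavelength λ = 19.8 pm
- Scattering angle θ = 131°
- Compton wavelength λ_C ≈ 2.4263 pm

Calculate the shift:
Δλ = 2.4263 × (1 - cos(131°))
Δλ = 2.4263 × 1.6561
Δλ = 4.0181 pm

Final wavelength:
λ' = 19.8 + 4.0181 = 23.8181 pm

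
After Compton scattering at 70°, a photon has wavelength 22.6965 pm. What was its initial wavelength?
21.1000 pm

From λ' = λ + Δλ, we have λ = λ' - Δλ

First calculate the Compton shift:
Δλ = λ_C(1 - cos θ)
Δλ = 2.4263 × (1 - cos(70°))
Δλ = 2.4263 × 0.6580
Δλ = 1.5965 pm

Initial wavelength:
λ = λ' - Δλ
λ = 22.6965 - 1.5965
λ = 21.1000 pm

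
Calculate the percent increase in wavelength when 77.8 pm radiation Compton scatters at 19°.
0.1699%

Calculate the Compton shift:
Δλ = λ_C(1 - cos(19°))
Δλ = 2.4263 × (1 - cos(19°))
Δλ = 2.4263 × 0.0545
Δλ = 0.1322 pm

Percentage change:
(Δλ/λ₀) × 100 = (0.1322/77.8) × 100
= 0.1699%

(Intermediate values are shown rounded; full precision is carried through to the final answer.)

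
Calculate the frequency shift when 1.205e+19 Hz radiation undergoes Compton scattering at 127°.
1.628e+18 Hz (decrease)

Convert frequency to wavelength (c = 299792458 m/s):
λ₀ = c/f₀ = 299792458/1.205e+19 = 2.4879042e-11 m = 24.8790 pm

Calculate Compton shift:
Δλ = λ_C(1 - cos(127°)) = 3.8865 pm

Final wavelength:
λ' = λ₀ + Δλ = 24.8790 + 3.8865 = 28.7655 pm

Final frequency:
f' = c/λ' = 299792458/2.8765542e-11 = 1.0421930e+19 Hz

Frequency shift (decrease):
Δf = f₀ - f' = 1.205e+19 - 1.0421930e+19 = 1.628e+18 Hz

(Intermediate values are shown rounded; full precision is carried through to the final answer.)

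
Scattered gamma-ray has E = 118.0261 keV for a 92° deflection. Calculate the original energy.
155.1000 keV

Convert final energy to wavelength (hc ≈ 1239.842 keV·pm):
λ' = hc/E' = 1239.842 / 118.0261 = 10.5048 pm

Calculate the Compton shift:
Δλ = λ_C(1 - cos(92°))
Δλ = 2.4263 × (1 - cos(92°))
Δλ = 2.5110 pm

Initial wavelength:
λ = λ' - Δλ = 10.5048 - 2.5110 = 7.9938 pm

Initial energy:
E = hc/λ = 1239.842 / 7.9938 = 155.1000 keV

(Intermediate values are shown rounded; full precision is carried through to the final answer.)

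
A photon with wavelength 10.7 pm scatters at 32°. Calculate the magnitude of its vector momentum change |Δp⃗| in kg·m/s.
3.3628e-23 kg·m/s

Photon momentum magnitude is p = h/λ.

Initial momentum:
p₀ = h/λ = 6.6261e-34/1.0700e-11 = 6.1926e-23 kg·m/s

After scattering:
λ' = λ + Δλ = 10.7 + 0.3687 = 11.0687 pm
p' = h/λ' = 6.6261e-34/1.1069e-11 = 5.9863e-23 kg·m/s

Momentum is a vector; the scattered photon's direction makes angle θ = 32° with the incident direction. The magnitude of the vector change Δp⃗ = p⃗₀ − p⃗' is found from the law of cosines:
|Δp⃗|² = p₀² + p'² − 2p₀p'cos θ
|Δp⃗|² = (6.1926e-23)² + (5.9863e-23)² − 2·6.1926e-23·5.9863e-23·cos(32°)
|Δp⃗| = 3.3628e-23 kg·m/s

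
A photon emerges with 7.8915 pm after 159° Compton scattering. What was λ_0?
3.2000 pm

From λ' = λ + Δλ, we have λ = λ' - Δλ

First calculate the Compton shift:
Δλ = λ_C(1 - cos θ)
Δλ = 2.4263 × (1 - cos(159°))
Δλ = 2.4263 × 1.9336
Δλ = 4.6915 pm

Initial wavelength:
λ = λ' - Δλ
λ = 7.8915 - 4.6915
λ = 3.2000 pm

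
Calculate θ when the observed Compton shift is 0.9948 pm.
53.84°

From the Compton formula Δλ = λ_C(1 - cos θ), we can solve for θ:

cos θ = 1 - Δλ/λ_C

Given:
- Δλ = 0.9948 pm
- λ_C = h/(m_e·c) ≈ 2.42631024 pm

cos θ = 1 - 0.9948/2.42631024
cos θ = 1 - 0.410005
cos θ = 0.589995

θ = arccos(0.589995)
θ = 53.84°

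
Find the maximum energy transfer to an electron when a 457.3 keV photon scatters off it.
293.3831 keV

Maximum energy transfer occurs at θ = 180° (backscattering).

Initial photon: E₀ = 457.3 keV → λ₀ = 2.7112 pm

Maximum Compton shift (at 180°):
Δλ_max = 2λ_C = 2 × 2.4263 = 4.8526 pm

Final wavelength:
λ' = 2.7112 + 4.8526 = 7.5638 pm

Minimum photon energy (maximum energy to electron):
E'_min = hc/λ' = 163.9169 keV

Maximum electron kinetic energy:
K_max = E₀ - E'_min = 457.3000 - 163.9169 = 293.3831 keV

(Intermediate values are shown rounded; full precision is carried through to the final answer.)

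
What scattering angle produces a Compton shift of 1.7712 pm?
74.34°

From the Compton formula Δλ = λ_C(1 - cos θ), we can solve for θ:

cos θ = 1 - Δλ/λ_C

Given:
- Δλ = 1.7712 pm
- λ_C = h/(m_e·c) ≈ 2.42631024 pm

cos θ = 1 - 1.7712/2.42631024
cos θ = 1 - 0.729997
cos θ = 0.270003

θ = arccos(0.270003)
θ = 74.34°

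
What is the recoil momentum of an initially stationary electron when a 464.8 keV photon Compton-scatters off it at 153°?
3.3237e-22 kg·m/s

The electron is initially at rest, so by conservation of momentum:
p⃗_e = p⃗₀ − p⃗'  (incident photon momentum minus scattered photon momentum)

Photon momentum magnitudes (p = h/λ = E/c):
λ₀ = hc/E₀ = 2.6675 pm → p₀ = h/λ₀ = 2.4840e-22 kg·m/s
Δλ = λ_C(1 − cos 153°) = 4.5882 pm
λ' = 7.2556 pm → p' = h/λ' = 9.1323e-23 kg·m/s

The scattered photon makes angle θ = 153° with the incident direction, so by the law of cosines:
|p⃗_e|² = p₀² + p'² − 2p₀p'cos θ
|p⃗_e|² = (2.4840e-22)² + (9.1323e-23)² − 2·2.4840e-22·9.1323e-23·cos(153°)
|p⃗_e| = 3.3237e-22 kg·m/s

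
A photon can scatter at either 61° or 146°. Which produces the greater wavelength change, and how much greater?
146° produces the larger shift by a factor of 3.550

Calculate both shifts using Δλ = λ_C(1 - cos θ):

For θ₁ = 61°:
Δλ₁ = 2.4263 × (1 - cos(61°))
Δλ₁ = 2.4263 × 0.5152
Δλ₁ = 1.2500 pm

For θ₂ = 146°:
Δλ₂ = 2.4263 × (1 - cos(146°))
Δλ₂ = 2.4263 × 1.8290
Δλ₂ = 4.4378 pm

The 146° angle produces the larger shift.
Ratio: 4.4378/1.2500 = 3.550

(Intermediate values are shown rounded; full precision is carried through to the final answer.)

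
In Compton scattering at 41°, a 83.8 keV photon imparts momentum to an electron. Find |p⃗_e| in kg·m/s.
3.0804e-23 kg·m/s

The electron is initially at rest, so by conservation of momentum:
p⃗_e = p⃗₀ − p⃗'  (incident photon momentum minus scattered photon momentum)

Photon momentum magnitudes (p = h/λ = E/c):
λ₀ = hc/E₀ = 14.7953 pm → p₀ = h/λ₀ = 4.4785e-23 kg·m/s
Δλ = λ_C(1 − cos 41°) = 0.5952 pm
λ' = 15.3904 pm → p' = h/λ' = 4.3053e-23 kg·m/s

The scattered photon makes angle θ = 41° with the incident direction, so by the law of cosines:
|p⃗_e|² = p₀² + p'² − 2p₀p'cos θ
|p⃗_e|² = (4.4785e-23)² + (4.3053e-23)² − 2·4.4785e-23·4.3053e-23·cos(41°)
|p⃗_e| = 3.0804e-23 kg·m/s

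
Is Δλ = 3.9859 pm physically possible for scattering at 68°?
No, inconsistent

Calculate the expected shift for θ = 68°:

Δλ_expected = λ_C(1 - cos(68°))
Δλ_expected = 2.4263 × (1 - cos(68°))
Δλ_expected = 2.4263 × 0.6254
Δλ_expected = 1.5174 pm

Given shift: 3.9859 pm
Expected shift: 1.5174 pm
Difference: 2.4685 pm

The values do not match. The given shift corresponds to θ ≈ 130.0°, not 68°.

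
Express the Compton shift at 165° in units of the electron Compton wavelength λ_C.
1.9659 λ_C

The Compton shift formula is:
Δλ = λ_C(1 - cos θ)

Dividing both sides by λ_C:
Δλ/λ_C = 1 - cos θ

For θ = 165°:
Δλ/λ_C = 1 - cos(165°)
Δλ/λ_C = 1 - -0.9659
Δλ/λ_C = 1.9659

This means the shift is 1.9659 × λ_C = 4.7699 pm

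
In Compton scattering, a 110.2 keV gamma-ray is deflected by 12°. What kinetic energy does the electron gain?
0.5169 keV

By energy conservation: K_e = E_initial - E_final

First find the scattered photon energy:
Initial wavelength: λ = hc/E = 11.2508 pm
Compton shift: Δλ = λ_C(1 - cos(12°)) = 0.0530 pm
Final wavelength: λ' = 11.2508 + 0.0530 = 11.3039 pm
Final photon energy: E' = hc/λ' = 109.6831 keV

Electron kinetic energy:
K_e = E - E' = 110.2000 - 109.6831 = 0.5169 keV

(Intermediate values are shown rounded; full precision is carried through to the final answer.)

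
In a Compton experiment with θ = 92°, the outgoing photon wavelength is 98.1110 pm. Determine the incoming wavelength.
95.6000 pm

From λ' = λ + Δλ, we have λ = λ' - Δλ

First calculate the Compton shift:
Δλ = λ_C(1 - cos θ)
Δλ = 2.4263 × (1 - cos(92°))
Δλ = 2.4263 × 1.0349
Δλ = 2.5110 pm

Initial wavelength:
λ = λ' - Δλ
λ = 98.1110 - 2.5110
λ = 95.6000 pm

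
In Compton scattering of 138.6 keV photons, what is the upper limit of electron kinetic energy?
48.7439 keV

Maximum energy transfer occurs at θ = 180° (backscattering).

Initial photon: E₀ = 138.6 keV → λ₀ = 8.9455 pm

Maximum Compton shift (at 180°):
Δλ_max = 2λ_C = 2 × 2.4263 = 4.8526 pm

Final wavelength:
λ' = 8.9455 + 4.8526 = 13.7981 pm

Minimum photon energy (maximum energy to electron):
E'_min = hc/λ' = 89.8561 keV

Maximum electron kinetic energy:
K_max = E₀ - E'_min = 138.6000 - 89.8561 = 48.7439 keV

(Intermediate values are shown rounded; full precision is carried through to the final answer.)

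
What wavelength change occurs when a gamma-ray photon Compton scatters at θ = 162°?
4.7339 pm

Using the Compton scattering formula:
Δλ = λ_C(1 - cos θ)

where λ_C = h/(m_e·c) ≈ 2.4263 pm is the Compton wavelength of an electron.

For θ = 162°:
cos(162°) = -0.9511
1 - cos(162°) = 1.9511

Δλ = 2.4263 × 1.9511
Δλ = 4.7339 pm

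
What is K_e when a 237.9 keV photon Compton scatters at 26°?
10.7048 keV

By energy conservation: K_e = E_initial - E_final

First find the scattered photon energy:
Initial wavelength: λ = hc/E = 5.2116 pm
Compton shift: Δλ = λ_C(1 - cos(26°)) = 0.2456 pm
Final wavelength: λ' = 5.2116 + 0.2456 = 5.4572 pm
Final photon energy: E' = hc/λ' = 227.1952 keV

Electron kinetic energy:
K_e = E - E' = 237.9000 - 227.1952 = 10.7048 keV

(Intermediate values are shown rounded; full precision is carried through to the final answer.)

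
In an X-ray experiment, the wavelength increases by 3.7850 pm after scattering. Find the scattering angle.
124.05°

From the Compton formula Δλ = λ_C(1 - cos θ), we can solve for θ:

cos θ = 1 - Δλ/λ_C

Given:
- Δλ = 3.7850 pm
- λ_C = h/(m_e·c) ≈ 2.42631024 pm

cos θ = 1 - 3.7850/2.42631024
cos θ = 1 - 1.559982
cos θ = -0.559982

θ = arccos(-0.559982)
θ = 124.05°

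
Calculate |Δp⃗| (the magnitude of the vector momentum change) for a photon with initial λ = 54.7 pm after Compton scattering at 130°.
2.1214e-23 kg·m/s

Photon momentum magnitude is p = h/λ.

Initial momentum:
p₀ = h/λ = 6.6261e-34/5.4700e-11 = 1.2113e-23 kg·m/s

After scattering:
λ' = λ + Δλ = 54.7 + 3.9859 = 58.6859 pm
p' = h/λ' = 6.6261e-34/5.8686e-11 = 1.1291e-23 kg·m/s

Momentum is a vector; the scattered photon's direction makes angle θ = 130° with the incident direction. The magnitude of the vector change Δp⃗ = p⃗₀ − p⃗' is found from the law of cosines:
|Δp⃗|² = p₀² + p'² − 2p₀p'cos θ
|Δp⃗|² = (1.2113e-23)² + (1.1291e-23)² − 2·1.2113e-23·1.1291e-23·cos(130°)
|Δp⃗| = 2.1214e-23 kg·m/s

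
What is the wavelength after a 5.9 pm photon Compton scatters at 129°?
9.8532 pm

Using the Compton scattering formula:
λ' = λ + Δλ = λ + λ_C(1 - cos θ)

Given:
- Initial wavelength λ = 5.9 pm
- Scattering angle θ = 129°
- Compton wavelength λ_C ≈ 2.4263 pm

Calculate the shift:
Δλ = 2.4263 × (1 - cos(129°))
Δλ = 2.4263 × 1.6293
Δλ = 3.9532 pm

Final wavelength:
λ' = 5.9 + 3.9532 = 9.8532 pm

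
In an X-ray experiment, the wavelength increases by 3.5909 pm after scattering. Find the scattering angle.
118.68°

From the Compton formula Δλ = λ_C(1 - cos θ), we can solve for θ:

cos θ = 1 - Δλ/λ_C

Given:
- Δλ = 3.5909 pm
- λ_C = h/(m_e·c) ≈ 2.42631024 pm

cos θ = 1 - 3.5909/2.42631024
cos θ = 1 - 1.479984
cos θ = -0.479984

θ = arccos(-0.479984)
θ = 118.68°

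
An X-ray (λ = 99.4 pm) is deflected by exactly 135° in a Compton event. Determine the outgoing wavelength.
103.5420 pm

Using the Compton formula: λ' = λ + λ_C(1 − cos θ)

For θ = 135°, cos θ = -√2/2 (exact) ≈ -0.7071, so:
1 − cos 135° = 1 − (-√2/2) ≈ 1.7071

Δλ = λ_C × 1.7071 = 2.4263 × 1.7071 = 4.1420 pm

λ' = 99.4 + 4.1420 = 103.5420 pm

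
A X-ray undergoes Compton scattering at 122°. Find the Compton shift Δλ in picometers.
3.7121 pm

Using the Compton scattering formula:
Δλ = λ_C(1 - cos θ)

where λ_C = h/(m_e·c) ≈ 2.4263 pm is the Compton wavelength of an electron.

For θ = 122°:
cos(122°) = -0.5299
1 - cos(122°) = 1.5299

Δλ = 2.4263 × 1.5299
Δλ = 3.7121 pm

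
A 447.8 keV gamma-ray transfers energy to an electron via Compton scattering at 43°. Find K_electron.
85.3324 keV

By energy conservation: K_e = E_initial - E_final

First find the scattered photon energy:
Initial wavelength: λ = hc/E = 2.7687 pm
Compton shift: Δλ = λ_C(1 - cos(43°)) = 0.6518 pm
Final wavelength: λ' = 2.7687 + 0.6518 = 3.4206 pm
Final photon energy: E' = hc/λ' = 362.4676 keV

Electron kinetic energy:
K_e = E - E' = 447.8000 - 362.4676 = 85.3324 keV

(Intermediate values are shown rounded; full precision is carried through to the final answer.)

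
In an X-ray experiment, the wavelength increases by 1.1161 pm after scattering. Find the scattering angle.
57.32°

From the Compton formula Δλ = λ_C(1 - cos θ), we can solve for θ:

cos θ = 1 - Δλ/λ_C

Given:
- Δλ = 1.1161 pm
- λ_C = h/(m_e·c) ≈ 2.42631024 pm

cos θ = 1 - 1.1161/2.42631024
cos θ = 1 - 0.459999
cos θ = 0.540001

θ = arccos(0.540001)
θ = 57.32°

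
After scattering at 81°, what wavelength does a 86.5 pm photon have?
88.5468 pm

Using the Compton scattering formula:
λ' = λ + Δλ = λ + λ_C(1 - cos θ)

Given:
- Initial wavelength λ = 86.5 pm
- Scattering angle θ = 81°
- Compton wavelength λ_C ≈ 2.4263 pm

Calculate the shift:
Δλ = 2.4263 × (1 - cos(81°))
Δλ = 2.4263 × 0.8436
Δλ = 2.0468 pm

Final wavelength:
λ' = 86.5 + 2.0468 = 88.5468 pm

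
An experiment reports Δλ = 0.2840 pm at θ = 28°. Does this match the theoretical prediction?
Yes, consistent

Calculate the expected shift for θ = 28°:

Δλ_expected = λ_C(1 - cos(28°))
Δλ_expected = 2.4263 × (1 - cos(28°))
Δλ_expected = 2.4263 × 0.1171
Δλ_expected = 0.2840 pm

Given shift: 0.2840 pm
Expected shift: 0.2840 pm
Difference: 0.0000 pm

The values match. This is consistent with Compton scattering at the stated angle.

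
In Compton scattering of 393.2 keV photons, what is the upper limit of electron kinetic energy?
238.3326 keV

Maximum energy transfer occurs at θ = 180° (backscattering).

Initial photon: E₀ = 393.2 keV → λ₀ = 3.1532 pm

Maximum Compton shift (at 180°):
Δλ_max = 2λ_C = 2 × 2.4263 = 4.8526 pm

Final wavelength:
λ' = 3.1532 + 4.8526 = 8.0058 pm

Minimum photon energy (maximum energy to electron):
E'_min = hc/λ' = 154.8674 keV

Maximum electron kinetic energy:
K_max = E₀ - E'_min = 393.2000 - 154.8674 = 238.3326 keV

(Intermediate values are shown rounded; full precision is carried through to the final answer.)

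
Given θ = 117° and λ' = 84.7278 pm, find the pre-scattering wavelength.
81.2000 pm

From λ' = λ + Δλ, we have λ = λ' - Δλ

First calculate the Compton shift:
Δλ = λ_C(1 - cos θ)
Δλ = 2.4263 × (1 - cos(117°))
Δλ = 2.4263 × 1.4540
Δλ = 3.5278 pm

Initial wavelength:
λ = λ' - Δλ
λ = 84.7278 - 3.5278
λ = 81.2000 pm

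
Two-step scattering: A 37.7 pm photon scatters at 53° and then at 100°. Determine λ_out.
41.5138 pm

Apply Compton shift twice:

First scattering at θ₁ = 53°:
Δλ₁ = λ_C(1 - cos(53°))
Δλ₁ = 2.4263 × 0.3982
Δλ₁ = 0.9661 pm

After first scattering:
λ₁ = 37.7 + 0.9661 = 38.6661 pm

Second scattering at θ₂ = 100°:
Δλ₂ = λ_C(1 - cos(100°))
Δλ₂ = 2.4263 × 1.1736
Δλ₂ = 2.8476 pm

Final wavelength:
λ₂ = 38.6661 + 2.8476 = 41.5138 pm

Total shift: Δλ_total = 0.9661 + 2.8476 = 3.8138 pm

(Intermediate values are shown rounded; full precision is carried through to the final answer.)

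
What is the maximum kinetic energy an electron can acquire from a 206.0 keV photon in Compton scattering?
91.9524 keV

Maximum energy transfer occurs at θ = 180° (backscattering).

Initial photon: E₀ = 206.0 keV → λ₀ = 6.0187 pm

Maximum Compton shift (at 180°):
Δλ_max = 2λ_C = 2 × 2.4263 = 4.8526 pm

Final wavelength:
λ' = 6.0187 + 4.8526 = 10.8713 pm

Minimum photon energy (maximum energy to electron):
E'_min = hc/λ' = 114.0476 keV

Maximum electron kinetic energy:
K_max = E₀ - E'_min = 206.0000 - 114.0476 = 91.9524 keV

(Intermediate values are shown rounded; full precision is carried through to the final answer.)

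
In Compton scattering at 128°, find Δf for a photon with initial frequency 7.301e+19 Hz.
3.566e+19 Hz (decrease)

Convert frequency to wavelength (c = 299792458 m/s):
λ₀ = c/f₀ = 299792458/7.301e+19 = 4.1061835e-12 m = 4.1062 pm

Calculate Compton shift:
Δλ = λ_C(1 - cos(128°)) = 3.9201 pm

Final wavelength:
λ' = λ₀ + Δλ = 4.1062 + 3.9201 = 8.0263 pm

Final frequency:
f' = c/λ' = 299792458/8.0262795e-12 = 3.7351360e+19 Hz

Frequency shift (decrease):
Δf = f₀ - f' = 7.301e+19 - 3.7351360e+19 = 3.566e+19 Hz

(Intermediate values are shown rounded; full precision is carried through to the final answer.)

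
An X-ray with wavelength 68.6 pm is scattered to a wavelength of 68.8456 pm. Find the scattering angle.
26.00°

First find the wavelength shift:
Δλ = λ' - λ = 68.8456 - 68.6 = 0.2456 pm

Using Δλ = λ_C(1 - cos θ), with λ_C = h/(m_e·c) ≈ 2.42631024 pm:
cos θ = 1 - Δλ/λ_C
cos θ = 1 - 0.2456/2.42631024
cos θ = 0.898776

θ = arccos(0.898776)
θ = 26.00°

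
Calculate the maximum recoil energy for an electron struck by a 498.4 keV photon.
329.4903 keV

Maximum energy transfer occurs at θ = 180° (backscattering).

Initial photon: E₀ = 498.4 keV → λ₀ = 2.4876 pm

Maximum Compton shift (at 180°):
Δλ_max = 2λ_C = 2 × 2.4263 = 4.8526 pm

Final wavelength:
λ' = 2.4876 + 4.8526 = 7.3403 pm

Minimum photon energy (maximum energy to electron):
E'_min = hc/λ' = 168.9097 keV

Maximum electron kinetic energy:
K_max = E₀ - E'_min = 498.4000 - 168.9097 = 329.4903 keV

(Intermediate values are shown rounded; full precision is carried through to the final answer.)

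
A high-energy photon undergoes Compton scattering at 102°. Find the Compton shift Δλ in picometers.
2.9308 pm

Using the Compton scattering formula:
Δλ = λ_C(1 - cos θ)

where λ_C = h/(m_e·c) ≈ 2.4263 pm is the Compton wavelength of an electron.

For θ = 102°:
cos(102°) = -0.2079
1 - cos(102°) = 1.2079

Δλ = 2.4263 × 1.2079
Δλ = 2.9308 pm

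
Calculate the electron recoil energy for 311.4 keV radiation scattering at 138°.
160.4008 keV

By energy conservation: K_e = E_initial - E_final

First find the scattered photon energy:
Initial wavelength: λ = hc/E = 3.9815 pm
Compton shift: Δλ = λ_C(1 - cos(138°)) = 4.2294 pm
Final wavelength: λ' = 3.9815 + 4.2294 = 8.2109 pm
Final photon energy: E' = hc/λ' = 150.9992 keV

Electron kinetic energy:
K_e = E - E' = 311.4000 - 150.9992 = 160.4008 keV

(Intermediate values are shown rounded; full precision is carried through to the final answer.)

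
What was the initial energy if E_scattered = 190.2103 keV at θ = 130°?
489.6000 keV

Convert final energy to wavelength (hc ≈ 1239.842 keV·pm):
λ' = hc/E' = 1239.842 / 190.2103 = 6.5183 pm

Calculate the Compton shift:
Δλ = λ_C(1 - cos(130°))
Δλ = 2.4263 × (1 - cos(130°))
Δλ = 3.9859 pm

Initial wavelength:
λ = λ' - Δλ = 6.5183 - 3.9859 = 2.5324 pm

Initial energy:
E = hc/λ = 1239.842 / 2.5324 = 489.6000 keV

(Intermediate values are shown rounded; full precision is carried through to the final answer.)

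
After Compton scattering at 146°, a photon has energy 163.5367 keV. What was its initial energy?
394.3998 keV

Convert final energy to wavelength (hc ≈ 1239.842 keV·pm):
λ' = hc/E' = 1239.842 / 163.5367 = 7.5814 pm

Calculate the Compton shift:
Δλ = λ_C(1 - cos(146°))
Δλ = 2.4263 × (1 - cos(146°))
Δλ = 4.4378 pm

Initial wavelength:
λ = λ' - Δλ = 7.5814 - 4.4378 = 3.1436 pm

Initial energy:
E = hc/λ = 1239.842 / 3.1436 = 394.3998 keV

(Intermediate values are shown rounded; full precision is carried through to the final answer.)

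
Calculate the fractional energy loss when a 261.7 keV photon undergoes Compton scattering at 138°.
0.4717 (or 47.17%)

Calculate initial and final photon energies:

Initial: E₀ = 261.7 keV → λ₀ = 4.7376 pm
Compton shift: Δλ = 4.2294 pm
Final wavelength: λ' = 8.9671 pm
Final energy: E' = 138.2663 keV

Fractional energy loss:
(E₀ - E')/E₀ = (261.7000 - 138.2663)/261.7000
= 123.4337/261.7000
= 0.4717
= 47.17%

(Intermediate values are shown rounded; full precision is carried through to the final answer.)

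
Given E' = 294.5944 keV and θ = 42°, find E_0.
345.8000 keV

Convert final energy to wavelength (hc ≈ 1239.842 keV·pm):
λ' = hc/E' = 1239.842 / 294.5944 = 4.2086 pm

Calculate the Compton shift:
Δλ = λ_C(1 - cos(42°))
Δλ = 2.4263 × (1 - cos(42°))
Δλ = 0.6232 pm

Initial wavelength:
λ = λ' - Δλ = 4.2086 - 0.6232 = 3.5854 pm

Initial energy:
E = hc/λ = 1239.842 / 3.5854 = 345.8000 keV

(Intermediate values are shown rounded; full precision is carried through to the final answer.)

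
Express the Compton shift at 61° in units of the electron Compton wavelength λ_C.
0.5152 λ_C

The Compton shift formula is:
Δλ = λ_C(1 - cos θ)

Dividing both sides by λ_C:
Δλ/λ_C = 1 - cos θ

For θ = 61°:
Δλ/λ_C = 1 - cos(61°)
Δλ/λ_C = 1 - 0.4848
Δλ/λ_C = 0.5152

This means the shift is 0.5152 × λ_C = 1.2500 pm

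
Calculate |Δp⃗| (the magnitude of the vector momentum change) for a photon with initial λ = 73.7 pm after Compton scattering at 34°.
5.2427e-24 kg·m/s

Photon momentum magnitude is p = h/λ.

Initial momentum:
p₀ = h/λ = 6.6261e-34/7.3700e-11 = 8.9906e-24 kg·m/s

After scattering:
λ' = λ + Δλ = 73.7 + 0.4148 = 74.1148 pm
p' = h/λ' = 6.6261e-34/7.4115e-11 = 8.9403e-24 kg·m/s

Momentum is a vector; the scattered photon's direction makes angle θ = 34° with the incident direction. The magnitude of the vector change Δp⃗ = p⃗₀ − p⃗' is found from the law of cosines:
|Δp⃗|² = p₀² + p'² − 2p₀p'cos θ
|Δp⃗|² = (8.9906e-24)² + (8.9403e-24)² − 2·8.9906e-24·8.9403e-24·cos(34°)
|Δp⃗| = 5.2427e-24 kg·m/s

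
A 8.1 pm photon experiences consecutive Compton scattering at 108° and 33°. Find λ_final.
11.6675 pm

Apply Compton shift twice:

First scattering at θ₁ = 108°:
Δλ₁ = λ_C(1 - cos(108°))
Δλ₁ = 2.4263 × 1.3090
Δλ₁ = 3.1761 pm

After first scattering:
λ₁ = 8.1 + 3.1761 = 11.2761 pm

Second scattering at θ₂ = 33°:
Δλ₂ = λ_C(1 - cos(33°))
Δλ₂ = 2.4263 × 0.1613
Δλ₂ = 0.3914 pm

Final wavelength:
λ₂ = 11.2761 + 0.3914 = 11.6675 pm

Total shift: Δλ_total = 3.1761 + 0.3914 = 3.5675 pm

(Intermediate values are shown rounded; full precision is carried through to the final answer.)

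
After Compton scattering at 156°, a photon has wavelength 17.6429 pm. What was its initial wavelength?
13.0000 pm

From λ' = λ + Δλ, we have λ = λ' - Δλ

First calculate the Compton shift:
Δλ = λ_C(1 - cos θ)
Δλ = 2.4263 × (1 - cos(156°))
Δλ = 2.4263 × 1.9135
Δλ = 4.6429 pm

Initial wavelength:
λ = λ' - Δλ
λ = 17.6429 - 4.6429
λ = 13.0000 pm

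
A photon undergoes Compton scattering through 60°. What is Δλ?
1.2132 pm

Using the Compton scattering formula:
Δλ = λ_C(1 - cos θ)

where λ_C = h/(m_e·c) ≈ 2.4263 pm is the Compton wavelength of an electron.

For θ = 60°:
cos(60°) = 0.5000
1 - cos(60°) = 0.5000

Δλ = 2.4263 × 0.5000
Δλ = 1.2132 pm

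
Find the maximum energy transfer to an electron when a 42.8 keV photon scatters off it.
6.1409 keV

Maximum energy transfer occurs at θ = 180° (backscattering).

Initial photon: E₀ = 42.8 keV → λ₀ = 28.9683 pm

Maximum Compton shift (at 180°):
Δλ_max = 2λ_C = 2 × 2.4263 = 4.8526 pm

Final wavelength:
λ' = 28.9683 + 4.8526 = 33.8209 pm

Minimum photon energy (maximum energy to electron):
E'_min = hc/λ' = 36.6591 keV

Maximum electron kinetic energy:
K_max = E₀ - E'_min = 42.8000 - 36.6591 = 6.1409 keV

(Intermediate values are shown rounded; full precision is carried through to the final answer.)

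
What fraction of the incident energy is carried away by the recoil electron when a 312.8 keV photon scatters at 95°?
0.3996 (or 39.96%)

Calculate initial and final photon energies:

Initial: E₀ = 312.8 keV → λ₀ = 3.9637 pm
Compton shift: Δλ = 2.6378 pm
Final wavelength: λ' = 6.6015 pm
Final energy: E' = 187.8131 keV

Fractional energy loss:
(E₀ - E')/E₀ = (312.8000 - 187.8131)/312.8000
= 124.9869/312.8000
= 0.3996
= 39.96%

(Intermediate values are shown rounded; full precision is carried through to the final answer.)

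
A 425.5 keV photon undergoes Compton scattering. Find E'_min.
159.6404 keV (at θ = 180°)

The scattered photon has minimum energy when its wavelength is maximum, i.e., when the Compton shift Δλ = λ_C(1 − cos θ) is maximum. This occurs at θ = 180° (backscattering), giving Δλ_max = 2λ_C = 4.8526 pm.

Initial wavelength: λ₀ = hc/E₀ = 2.9138 pm
Maximum final wavelength: λ'_max = λ₀ + 2λ_C = 2.9138 + 4.8526 = 7.7665 pm
Minimum final energy: E'_min = hc/λ'_max = 159.6404 keV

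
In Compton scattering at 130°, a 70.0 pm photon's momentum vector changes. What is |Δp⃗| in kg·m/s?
1.6697e-23 kg·m/s

Photon momentum magnitude is p = h/λ.

Initial momentum:
p₀ = h/λ = 6.6261e-34/7.0000e-11 = 9.4658e-24 kg·m/s

After scattering:
λ' = λ + Δλ = 70.0 + 3.9859 = 73.9859 pm
p' = h/λ' = 6.6261e-34/7.3986e-11 = 8.9559e-24 kg·m/s

Momentum is a vector; the scattered photon's direction makes angle θ = 130° with the incident direction. The magnitude of the vector change Δp⃗ = p⃗₀ − p⃗' is found from the law of cosines:
|Δp⃗|² = p₀² + p'² − 2p₀p'cos θ
|Δp⃗|² = (9.4658e-24)² + (8.9559e-24)² − 2·9.4658e-24·8.9559e-24·cos(130°)
|Δp⃗| = 1.6697e-23 kg·m/s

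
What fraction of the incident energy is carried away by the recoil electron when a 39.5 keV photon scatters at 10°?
0.0012 (or 0.12%)

Calculate initial and final photon energies:

Initial: E₀ = 39.5 keV → λ₀ = 31.3884 pm
Compton shift: Δλ = 0.0369 pm
Final wavelength: λ' = 31.4253 pm
Final energy: E' = 39.4537 keV

Fractional energy loss:
(E₀ - E')/E₀ = (39.5000 - 39.4537)/39.5000
= 0.0463/39.5000
= 0.0012
= 0.12%

(Intermediate values are shown rounded; full precision is carried through to the final answer.)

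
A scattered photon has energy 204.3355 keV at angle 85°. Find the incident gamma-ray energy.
321.8000 keV

Convert final energy to wavelength (hc ≈ 1239.842 keV·pm):
λ' = hc/E' = 1239.842 / 204.3355 = 6.0677 pm

Calculate the Compton shift:
Δλ = λ_C(1 - cos(85°))
Δλ = 2.4263 × (1 - cos(85°))
Δλ = 2.2148 pm

Initial wavelength:
λ = λ' - Δλ = 6.0677 - 2.2148 = 3.8528 pm

Initial energy:
E = hc/λ = 1239.842 / 3.8528 = 321.8000 keV

(Intermediate values are shown rounded; full precision is carried through to the final answer.)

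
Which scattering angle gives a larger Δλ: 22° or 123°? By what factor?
123° produces the larger shift by a factor of 21.213

Calculate both shifts using Δλ = λ_C(1 - cos θ):

For θ₁ = 22°:
Δλ₁ = 2.4263 × (1 - cos(22°))
Δλ₁ = 2.4263 × 0.0728
Δλ₁ = 0.1767 pm

For θ₂ = 123°:
Δλ₂ = 2.4263 × (1 - cos(123°))
Δλ₂ = 2.4263 × 1.5446
Δλ₂ = 3.7478 pm

The 123° angle produces the larger shift.
Ratio: 3.7478/0.1767 = 21.213

(Intermediate values are shown rounded; full precision is carried through to the final answer.)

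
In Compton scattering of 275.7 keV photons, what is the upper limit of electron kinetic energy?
143.0922 keV

Maximum energy transfer occurs at θ = 180° (backscattering).

Initial photon: E₀ = 275.7 keV → λ₀ = 4.4971 pm

Maximum Compton shift (at 180°):
Δλ_max = 2λ_C = 2 × 2.4263 = 4.8526 pm

Final wavelength:
λ' = 4.4971 + 4.8526 = 9.3497 pm

Minimum photon energy (maximum energy to electron):
E'_min = hc/λ' = 132.6078 keV

Maximum electron kinetic energy:
K_max = E₀ - E'_min = 275.7000 - 132.6078 = 143.0922 keV

(Intermediate values are shown rounded; full precision is carried through to the final answer.)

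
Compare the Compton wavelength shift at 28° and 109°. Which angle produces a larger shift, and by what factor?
109° produces the larger shift by a factor of 11.325

Calculate both shifts using Δλ = λ_C(1 - cos θ):

For θ₁ = 28°:
Δλ₁ = 2.4263 × (1 - cos(28°))
Δλ₁ = 2.4263 × 0.1171
Δλ₁ = 0.2840 pm

For θ₂ = 109°:
Δλ₂ = 2.4263 × (1 - cos(109°))
Δλ₂ = 2.4263 × 1.3256
Δλ₂ = 3.2162 pm

The 109° angle produces the larger shift.
Ratio: 3.2162/0.2840 = 11.325

(Intermediate values are shown rounded; full precision is carried through to the final answer.)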